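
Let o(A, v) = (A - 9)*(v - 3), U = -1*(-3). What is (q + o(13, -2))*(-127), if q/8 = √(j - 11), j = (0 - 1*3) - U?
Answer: 2540 - 1016*I*√17 ≈ 2540.0 - 4189.1*I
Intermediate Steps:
U = 3
j = -6 (j = (0 - 1*3) - 1*3 = (0 - 3) - 3 = -3 - 3 = -6)
o(A, v) = (-9 + A)*(-3 + v)
q = 8*I*√17 (q = 8*√(-6 - 11) = 8*√(-17) = 8*(I*√17) = 8*I*√17 ≈ 32.985*I)
(q + o(13, -2))*(-127) = (8*I*√17 + (27 - 9*(-2) - 3*13 + 13*(-2)))*(-127) = (8*I*√17 + (27 + 18 - 39 - 26))*(-127) = (8*I*√17 - 20)*(-127) = (-20 + 8*I*√17)*(-127) = 2540 - 1016*I*√17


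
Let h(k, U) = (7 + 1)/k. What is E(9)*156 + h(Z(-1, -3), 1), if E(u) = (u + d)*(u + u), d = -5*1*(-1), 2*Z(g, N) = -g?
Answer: 39328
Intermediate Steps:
Z(g, N) = -g/2 (Z(g, N) = (-g)/2 = -g/2)
d = 5 (d = -5*(-1) = 5)
h(k, U) = 8/k
E(u) = 2*u*(5 + u) (E(u) = (u + 5)*(u + u) = (5 + u)*(2*u) = 2*u*(5 + u))
E(9)*156 + h(Z(-1, -3), 1) = (2*9*(5 + 9))*156 + 8/((-½*(-1))) = (2*9*14)*156 + 8/(½) = 252*156 + 8*2 = 39312 + 16 = 39328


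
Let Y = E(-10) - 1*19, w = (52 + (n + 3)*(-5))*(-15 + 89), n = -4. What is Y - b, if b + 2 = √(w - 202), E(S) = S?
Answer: -27 - 4*√251 ≈ -90.372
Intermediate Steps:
w = 4218 (w = (52 + (-4 + 3)*(-5))*(-15 + 89) = (52 - 1*(-5))*74 = (52 + 5)*74 = 57*74 = 4218)
b = -2 + 4*√251 (b = -2 + √(4218 - 202) = -2 + √4016 = -2 + 4*√251 ≈ 61.372)
Y = -29 (Y = -10 - 1*19 = -10 - 19 = -29)
Y - b = -29 - (-2 + 4*√251) = -29 + (2 - 4*√251) = -27 - 4*√251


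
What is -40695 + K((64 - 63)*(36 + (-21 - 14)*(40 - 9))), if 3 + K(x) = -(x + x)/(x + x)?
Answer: -40699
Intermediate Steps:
K(x) = -4 (K(x) = -3 - (x + x)/(x + x) = -3 - 2*x/(2*x) = -3 - 2*x*1/(2*x) = -3 - 1*1 = -3 - 1 = -4)
-40695 + K((64 - 63)*(36 + (-21 - 14)*(40 - 9))) = -40695 - 4 = -40699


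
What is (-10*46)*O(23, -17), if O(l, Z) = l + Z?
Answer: -2760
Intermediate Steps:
O(l, Z) = Z + l
(-10*46)*O(23, -17) = (-10*46)*(-17 + 23) = -460*6 = -2760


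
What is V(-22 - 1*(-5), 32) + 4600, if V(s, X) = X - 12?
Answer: 4620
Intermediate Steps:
V(s, X) = -12 + X
V(-22 - 1*(-5), 32) + 4600 = (-12 + 32) + 4600 = 20 + 4600 = 4620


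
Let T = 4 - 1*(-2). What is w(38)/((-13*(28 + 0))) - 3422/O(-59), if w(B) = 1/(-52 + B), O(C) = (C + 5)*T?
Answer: 4359709/412776 ≈ 10.562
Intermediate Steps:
T = 6 (T = 4 + 2 = 6)
O(C) = 30 + 6*C (O(C) = (C + 5)*6 = (5 + C)*6 = 30 + 6*C)
w(38)/((-13*(28 + 0))) - 3422/O(-59) = 1/((-52 + 38)*((-13*(28 + 0)))) - 3422/(30 + 6*(-59)) = 1/((-14)*((-13*28))) - 3422/(30 - 354) = -1/14/(-364) - 3422/(-324) = -1/14*(-1/364) - 3422*(-1/324) = 1/5096 + 1711/162 = 4359709/412776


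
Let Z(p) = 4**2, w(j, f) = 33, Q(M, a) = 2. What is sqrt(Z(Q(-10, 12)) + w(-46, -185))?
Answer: 7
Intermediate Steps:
Z(p) = 16
sqrt(Z(Q(-10, 12)) + w(-46, -185)) = sqrt(16 + 33) = sqrt(49) = 7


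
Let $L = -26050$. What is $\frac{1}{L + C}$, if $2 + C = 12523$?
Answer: $- \frac{1}{13529} \approx -7.3915 \cdot 10^{-5}$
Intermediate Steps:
$C = 12521$ ($C = -2 + 12523 = 12521$)
$\frac{1}{L + C} = \frac{1}{-26050 + 12521} = \frac{1}{-13529} = - \frac{1}{13529}$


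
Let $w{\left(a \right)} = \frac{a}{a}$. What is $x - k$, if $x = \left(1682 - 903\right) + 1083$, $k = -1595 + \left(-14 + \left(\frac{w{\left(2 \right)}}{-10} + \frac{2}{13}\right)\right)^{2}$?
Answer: $\frac{55136331}{16900} \approx 3262.5$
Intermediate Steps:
$w{\left(a \right)} = 1$
$k = - \frac{23668531}{16900}$ ($k = -1595 + \left(-14 + \left(1 \frac{1}{-10} + \frac{2}{13}\right)\right)^{2} = -1595 + \left(-14 + \left(1 \left(- \frac{1}{10}\right) + 2 \cdot \frac{1}{13}\right)\right)^{2} = -1595 + \left(-14 + \left(- \frac{1}{10} + \frac{2}{13}\right)\right)^{2} = -1595 + \left(-14 + \frac{7}{130}\right)^{2} = -1595 + \left(- \frac{1813}{130}\right)^{2} = -1595 + \frac{3286969}{16900} = - \frac{23668531}{16900} \approx -1400.5$)
$x = 1862$ ($x = 779 + 1083 = 1862$)
$x - k = 1862 - - \frac{23668531}{16900} = 1862 + \frac{23668531}{16900} = \frac{55136331}{16900}$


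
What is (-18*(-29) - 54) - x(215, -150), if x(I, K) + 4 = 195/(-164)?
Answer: 77603/164 ≈ 473.19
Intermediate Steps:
x(I, K) = -851/164 (x(I, K) = -4 + 195/(-164) = -4 + 195*(-1/164) = -4 - 195/164 = -851/164)
(-18*(-29) - 54) - x(215, -150) = (-18*(-29) - 54) - 1*(-851/164) = (522 - 54) + 851/164 = 468 + 851/164 = 77603/164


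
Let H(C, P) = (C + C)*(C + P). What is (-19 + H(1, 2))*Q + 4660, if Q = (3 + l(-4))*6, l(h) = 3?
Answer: 4192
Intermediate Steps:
H(C, P) = 2*C*(C + P) (H(C, P) = (2*C)*(C + P) = 2*C*(C + P))
Q = 36 (Q = (3 + 3)*6 = 6*6 = 36)
(-19 + H(1, 2))*Q + 4660 = (-19 + 2*1*(1 + 2))*36 + 4660 = (-19 + 2*1*3)*36 + 4660 = (-19 + 6)*36 + 4660 = -13*36 + 4660 = -468 + 4660 = 4192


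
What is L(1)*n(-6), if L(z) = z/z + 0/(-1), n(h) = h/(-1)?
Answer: 6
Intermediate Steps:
n(h) = -h (n(h) = h*(-1) = -h)
L(z) = 1 (L(z) = 1 + 0*(-1) = 1 + 0 = 1)
L(1)*n(-6) = 1*(-1*(-6)) = 1*6 = 6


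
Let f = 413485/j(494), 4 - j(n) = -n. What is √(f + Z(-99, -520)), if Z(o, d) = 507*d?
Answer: I*√65177859030/498 ≈ 512.65*I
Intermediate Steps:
j(n) = 4 + n (j(n) = 4 - (-1)*n = 4 + n)
f = 413485/498 (f = 413485/(4 + 494) = 413485/498 ≈ 830.29)
√(f + Z(-99, -520)) = √(413485/498 + 507*(-520)) = √(413485/498 - 263640) = √(-130879235/498) = I*√65177859030/498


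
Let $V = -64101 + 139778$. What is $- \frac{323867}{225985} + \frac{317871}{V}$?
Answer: $\frac{47324794976}{17101866845} \approx 2.7672$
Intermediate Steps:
$V = 75677$
$- \frac{323867}{225985} + \frac{317871}{V} = - \frac{323867}{225985} + \frac{317871}{75677} = \frac{47324794976}{17101866845}$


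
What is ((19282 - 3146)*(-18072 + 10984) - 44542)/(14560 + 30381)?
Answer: -8801270/3457 ≈ -2545.9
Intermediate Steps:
((19282 - 3146)*(-18072 + 10984) - 44542)/(14560 + 30381) = (16136*(-7088) - 44542)/44941 = (-114371968 - 44542)*(1/44941) = -114416510*1/44941 = -8801270/3457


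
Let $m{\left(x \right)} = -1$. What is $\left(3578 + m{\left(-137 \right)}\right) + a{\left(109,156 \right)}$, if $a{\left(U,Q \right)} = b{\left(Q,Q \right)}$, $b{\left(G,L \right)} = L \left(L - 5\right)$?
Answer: $27133$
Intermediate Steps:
$b{\left(G,L \right)} = L \left(-5 + L\right)$
$a{\left(U,Q \right)} = Q \left(-5 + Q\right)$
$\left(3578 + m{\left(-137 \right)}\right) + a{\left(109,156 \right)} = \left(3578 - 1\right) + 156 \left(-5 + 156\right) = 3577 + 156 \cdot 151 = 3577 + 23556 = 27133$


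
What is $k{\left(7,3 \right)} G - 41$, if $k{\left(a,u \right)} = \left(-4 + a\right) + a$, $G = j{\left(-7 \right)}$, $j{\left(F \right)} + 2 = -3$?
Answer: $-91$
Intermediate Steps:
$j{\left(F \right)} = -5$ ($j{\left(F \right)} = -2 - 3 = -5$)
$G = -5$
$k{\left(a,u \right)} = -4 + 2 a$
$k{\left(7,3 \right)} G - 41 = \left(-4 + 2 \cdot 7\right) \left(-5\right) - 41 = \left(-4 + 14\right) \left(-5\right) - 41 = 10 \left(-5\right) - 41 = -50 - 41 = -91$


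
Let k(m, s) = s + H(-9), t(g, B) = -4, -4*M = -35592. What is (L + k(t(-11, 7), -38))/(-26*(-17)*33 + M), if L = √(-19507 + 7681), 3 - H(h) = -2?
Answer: -11/7828 + 3*I*√146/7828 ≈ -0.0014052 + 0.0046307*I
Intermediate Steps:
M = 8898 (M = -¼*(-35592) = 8898)
H(h) = 5 (H(h) = 3 - 1*(-2) = 3 + 2 = 5)
L = 9*I*√146 (L = √(-11826) = 9*I*√146 ≈ 108.75*I)
k(m, s) = 5 + s (k(m, s) = s + 5 = 5 + s)
(L + k(t(-11, 7), -38))/(-26*(-17)*33 + M) = (9*I*√146 + (5 - 38))/(-26*(-17)*33 + 8898) = (9*I*√146 - 33)/(442*33 + 8898) = (-33 + 9*I*√146)/(14586 + 8898) = (-33 + 9*I*√146)/23484 = (-33 + 9*I*√146)*(1/23484) = -11/7828 + 3*I*√146/7828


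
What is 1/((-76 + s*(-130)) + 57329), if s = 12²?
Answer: 1/38533 ≈ 2.5952e-5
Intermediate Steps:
s = 144
1/((-76 + s*(-130)) + 57329) = 1/((-76 + 144*(-130)) + 57329) = 1/((-76 - 18720) + 57329) = 1/(-18796 + 57329) = 1/38533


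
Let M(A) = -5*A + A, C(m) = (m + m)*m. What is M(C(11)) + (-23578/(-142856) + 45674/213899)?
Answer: -2111955089359/2182625396 ≈ -967.62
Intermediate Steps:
C(m) = 2*m**2 (C(m) = (2*m)*m = 2*m**2)
M(A) = -4*A
M(C(11)) + (-23578/(-142856) + 45674/213899) = -8*11**2 + (-23578/(-142856) + 45674/213899) = -8*121 + (-23578*(-1/142856) + 45674*(1/213899)) = -4*242 + (11789/71428 + 45674/213899) = -968 + 826293969/2182625396 = -2111955089359/2182625396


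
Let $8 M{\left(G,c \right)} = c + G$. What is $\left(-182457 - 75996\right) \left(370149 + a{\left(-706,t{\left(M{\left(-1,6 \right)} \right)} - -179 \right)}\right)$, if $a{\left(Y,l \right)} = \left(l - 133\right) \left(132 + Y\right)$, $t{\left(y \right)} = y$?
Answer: $- \frac{354996825885}{4} \approx -8.8749 \cdot 10^{10}$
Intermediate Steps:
$M{\left(G,c \right)} = \frac{G}{8} + \frac{c}{8}$ ($M{\left(G,c \right)} = \frac{c + G}{8} = \frac{G + c}{8} = \frac{G}{8} + \frac{c}{8}$)
$a{\left(Y,l \right)} = \left(-133 + l\right) \left(132 + Y\right)$
$\left(-182457 - 75996\right) \left(370149 + a{\left(-706,t{\left(M{\left(-1,6 \right)} \right)} - -179 \right)}\right) = \left(-182457 - 75996\right) \left(370149 - \left(-76342 + 574 \left(\left(\frac{1}{8} \left(-1\right) + \frac{1}{8} \cdot 6\right) - -179\right)\right)\right) = - 258453 \left(370149 + \left(-17556 + 93898 + 132 \left(\left(- \frac{1}{8} + \frac{3}{4}\right) + 179\right) - 706 \left(\left(- \frac{1}{8} + \frac{3}{4}\right) + 179\right)\right)\right) = - 258453 \left(370149 + \left(-17556 + 93898 + 132 \left(\frac{5}{8} + 179\right) - 706 \left(\frac{5}{8} + 179\right)\right)\right) = - 258453 \left(370149 + \left(-17556 + 93898 + 132 \cdot \frac{1437}{8} - \frac{507261}{4}\right)\right) = - 258453 \left(370149 + \left(-17556 + 93898 + \frac{47421}{2} - \frac{507261}{4}\right)\right) = - 258453 \left(370149 - \frac{107051}{4}\right) = \left(-258453\right) \frac{1373545}{4} = - \frac{354996825885}{4}$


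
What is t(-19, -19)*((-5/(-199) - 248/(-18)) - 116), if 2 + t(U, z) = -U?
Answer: -3111595/1791 ≈ -1737.4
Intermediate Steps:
t(U, z) = -2 - U
t(-19, -19)*((-5/(-199) - 248/(-18)) - 116) = (-2 - 1*(-19))*((-5/(-199) - 248/(-18)) - 116) = (-2 + 19)*((-5*(-1/199) - 248*(-1/18)) - 116) = 17*((5/199 + 124/9) - 116) = 17*(24721/1791 - 116) = 17*(-183035/1791) = -3111595/1791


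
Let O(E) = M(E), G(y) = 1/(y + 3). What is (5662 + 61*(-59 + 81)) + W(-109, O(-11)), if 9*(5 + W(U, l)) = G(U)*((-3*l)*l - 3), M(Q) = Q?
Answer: 1112902/159 ≈ 6999.4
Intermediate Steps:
G(y) = 1/(3 + y)
O(E) = E
W(U, l) = -5 + (-3 - 3*l²)/(9*(3 + U)) (W(U, l) = -5 + (((-3*l)*l - 3)/(3 + U))/9 = -5 + ((-3*l² - 3)/(3 + U))/9 = -5 + ((-3 - 3*l²)/(3 + U))/9 = -5 + (-3 - 3*l²)/(9*(3 + U)))
(5662 + 61*(-59 + 81)) + W(-109, O(-11)) = (5662 + 61*(-59 + 81)) + (-46 - 1*(-11)² - 15*(-109))/(3*(3 - 109)) = (5662 + 61*22) + (⅓)*(-46 - 1*121 + 1635)/(-106) = (5662 + 1342) + (⅓)*(-1/106)*(-46 - 121 + 1635) = 7004 + (⅓)*(-1/106)*1468 = 7004 - 734/159 = 1112902/159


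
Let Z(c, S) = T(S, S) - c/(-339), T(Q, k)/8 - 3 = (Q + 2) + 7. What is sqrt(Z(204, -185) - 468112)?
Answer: 2*I*sqrt(1498746685)/113 ≈ 685.2*I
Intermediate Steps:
T(Q, k) = 96 + 8*Q (T(Q, k) = 24 + 8*((Q + 2) + 7) = 24 + 8*((2 + Q) + 7) = 24 + 8*(9 + Q) = 24 + (72 + 8*Q) = 96 + 8*Q)
Z(c, S) = 96 + 8*S + c/339 (Z(c, S) = (96 + 8*S) - c/(-339) = (96 + 8*S) - c*(-1)/339 = (96 + 8*S) - (-1)*c/339 = (96 + 8*S) + c/339 = 96 + 8*S + c/339)
sqrt(Z(204, -185) - 468112) = sqrt((96 + 8*(-185) + (1/339)*204) - 468112) = sqrt((96 - 1480 + 68/113) - 468112) = sqrt(-156324/113 - 468112) = sqrt(-53052980/113) = 2*I*sqrt(1498746685)/113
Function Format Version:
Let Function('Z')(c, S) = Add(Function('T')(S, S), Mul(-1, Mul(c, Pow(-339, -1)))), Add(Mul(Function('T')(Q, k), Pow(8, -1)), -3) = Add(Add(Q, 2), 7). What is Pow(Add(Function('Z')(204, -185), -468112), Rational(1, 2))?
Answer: Mul(Rational(2, 113), I, Pow(1498746685, Rational(1, 2))) ≈ Mul(685.20, I)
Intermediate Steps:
Function('T')(Q, k) = Add(96, Mul(8, Q)) (Function('T')(Q, k) = Add(24, Mul(8, Add(Add(Q, 2), 7))) = Add(24, Mul(8, Add(Add(2, Q), 7))) = Add(24, Mul(8, Add(9, Q))) = Add(24, Add(72, Mul(8, Q))) = Add(96, Mul(8, Q)))
Function('Z')(c, S) = Add(96, Mul(8, S), Mul(Rational(1, 339), c)) (Function('Z')(c, S) = Add(Add(96, Mul(8, S)), Mul(-1, Mul(c, Pow(-339, -1)))) = Add(Add(96, Mul(8, S)), Mul(-1, Mul(c, Rational(-1, 339)))) = Add(Add(96, Mul(8, S)), Mul(-1, Mul(Rational(-1, 339), c))) = Add(Add(96, Mul(8, S)), Mul(Rational(1, 339), c)) = Add(96, Mul(8, S), Mul(Rational(1, 339), c)))
Pow(Add(Function('Z')(204, -185), -468112), Rational(1, 2)) = Pow(Add(Add(96, Mul(8, -185), Mul(Rational(1, 339), 204)), -468112), Rational(1, 2)) = Pow(Add(Add(96, -1480, Rational(68, 113)), -468112), Rational(1, 2)) = Pow(Add(Rational(-156324, 113), -468112), Rational(1, 2)) = Pow(Rational(-53052980, 113), Rational(1, 2)) = Mul(Rational(2, 113), I, Pow(1498746685, Rational(1, 2)))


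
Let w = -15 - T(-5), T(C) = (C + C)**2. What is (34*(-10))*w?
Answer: 39100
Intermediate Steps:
T(C) = 4*C**2 (T(C) = (2*C)**2 = 4*C**2)
w = -115 (w = -15 - 4*(-5)**2 = -15 - 4*25 = -15 - 1*100 = -15 - 100 = -115)
(34*(-10))*w = (34*(-10))*(-115) = -340*(-115) = 39100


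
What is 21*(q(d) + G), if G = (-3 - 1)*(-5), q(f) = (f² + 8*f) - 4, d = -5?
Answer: 21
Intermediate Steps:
q(f) = -4 + f² + 8*f
G = 20 (G = -4*(-5) = 20)
21*(q(d) + G) = 21*((-4 + (-5)² + 8*(-5)) + 20) = 21*((-4 + 25 - 40) + 20) = 21*(-19 + 20) = 21*1 = 21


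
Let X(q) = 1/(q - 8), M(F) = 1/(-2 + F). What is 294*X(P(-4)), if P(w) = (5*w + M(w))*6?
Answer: -98/43 ≈ -2.2791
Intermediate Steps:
P(w) = 6/(-2 + w) + 30*w (P(w) = (5*w + 1/(-2 + w))*6 = (1/(-2 + w) + 5*w)*6 = 6/(-2 + w) + 30*w)
X(q) = 1/(-8 + q)
294*X(P(-4)) = 294/(-8 + 6*(1 + 5*(-4)*(-2 - 4))/(-2 - 4)) = 294/(-8 + 6*(1 + 5*(-4)*(-6))/(-6)) = 294/(-8 + 6*(-⅙)*(1 + 120)) = 294/(-8 + 6*(-⅙)*121) = 294/(-8 - 121) = 294/(-129) = 294*(-1/129) = -98/43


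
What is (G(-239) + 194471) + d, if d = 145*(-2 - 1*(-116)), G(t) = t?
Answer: 210762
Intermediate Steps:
d = 16530 (d = 145*(-2 + 116) = 145*114 = 16530)
(G(-239) + 194471) + d = (-239 + 194471) + 16530 = 194232 + 16530 = 210762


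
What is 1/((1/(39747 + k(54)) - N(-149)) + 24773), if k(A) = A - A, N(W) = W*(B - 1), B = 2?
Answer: 39747/990574735 ≈ 4.0125e-5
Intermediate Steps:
N(W) = W (N(W) = W*(2 - 1) = W*1 = W)
k(A) = 0
1/((1/(39747 + k(54)) - N(-149)) + 24773) = 1/((1/(39747 + 0) - 1*(-149)) + 24773) = 1/((1/39747 + 149) + 24773) = 1/(5922304/39747 + 24773) = 1/(990574735/39747) = 39747/990574735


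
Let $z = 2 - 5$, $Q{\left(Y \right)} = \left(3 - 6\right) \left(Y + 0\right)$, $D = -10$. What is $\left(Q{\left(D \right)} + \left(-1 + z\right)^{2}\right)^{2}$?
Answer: $2116$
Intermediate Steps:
$Q{\left(Y \right)} = - 3 Y$
$z = -3$ ($z = 2 - 5 = -3$)
$\left(Q{\left(D \right)} + \left(-1 + z\right)^{2}\right)^{2} = \left(\left(-3\right) \left(-10\right) + \left(-1 - 3\right)^{2}\right)^{2} = \left(30 + \left(-4\right)^{2}\right)^{2} = \left(30 + 16\right)^{2} = 46^{2} = 2116$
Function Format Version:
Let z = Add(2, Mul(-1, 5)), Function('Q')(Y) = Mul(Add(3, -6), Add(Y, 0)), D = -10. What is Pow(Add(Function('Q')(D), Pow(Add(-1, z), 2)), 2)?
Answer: 2116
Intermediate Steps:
Function('Q')(Y) = Mul(-3, Y)
z = -3 (z = Add(2, -5) = -3)
Pow(Add(Function('Q')(D), Pow(Add(-1, z), 2)), 2) = Pow(Add(Mul(-3, -10), Pow(Add(-1, -3), 2)), 2) = Pow(Add(30, Pow(-4, 2)), 2) = Pow(Add(30, 16), 2) = Pow(46, 2) = 2116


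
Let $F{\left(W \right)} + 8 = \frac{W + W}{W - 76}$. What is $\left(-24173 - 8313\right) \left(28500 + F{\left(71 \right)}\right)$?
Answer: $- \frac{4623342548}{5} \approx -9.2467 \cdot 10^{8}$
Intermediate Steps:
$F{\left(W \right)} = -8 + \frac{2 W}{-76 + W}$ ($F{\left(W \right)} = -8 + \frac{W + W}{W - 76} = -8 + \frac{2 W}{-76 + W}$)
$\left(-24173 - 8313\right) \left(28500 + F{\left(71 \right)}\right) = \left(-24173 - 8313\right) \left(28500 + \frac{2 \left(304 - 213\right)}{-76 + 71}\right) = - 32486 \left(28500 + \frac{2 \left(304 - 213\right)}{-5}\right) = - 32486 \left(28500 + 2 \left(- \frac{1}{5}\right) 91\right) = - 32486 \left(28500 - \frac{182}{5}\right) = \left(-32486\right) \frac{142318}{5} = - \frac{4623342548}{5}$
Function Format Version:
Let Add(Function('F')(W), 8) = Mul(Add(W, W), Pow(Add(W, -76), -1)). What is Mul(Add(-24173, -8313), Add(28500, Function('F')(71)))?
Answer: Rational(-4623342548, 5) ≈ -9.2467e+8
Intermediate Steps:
Function('F')(W) = Add(-8, Mul(2, W, Pow(Add(-76, W), -1))) (Function('F')(W) = Add(-8, Mul(Add(W, W), Pow(Add(W, -76), -1))) = Add(-8, Mul(Mul(2, W), Pow(Add(-76, W), -1))) = Add(-8, Mul(2, W, Pow(Add(-76, W), -1))))
Mul(Add(-24173, -8313), Add(28500, Function('F')(71))) = Mul(Add(-24173, -8313), Add(28500, Mul(2, Pow(Add(-76, 71), -1), Add(304, Mul(-3, 71))))) = Mul(-32486, Add(28500, Mul(2, Pow(-5, -1), Add(304, -213)))) = Mul(-32486, Add(28500, Mul(2, Rational(-1, 5), 91))) = Mul(-32486, Add(28500, Rational(-182, 5))) = Mul(-32486, Rational(142318, 5)) = Rational(-4623342548, 5)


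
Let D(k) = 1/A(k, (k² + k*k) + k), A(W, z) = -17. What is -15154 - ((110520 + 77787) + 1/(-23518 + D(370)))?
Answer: -81345132010/399807 ≈ -2.0346e+5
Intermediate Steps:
D(k) = -1/17 (D(k) = 1/(-17) = -1/17)
-15154 - ((110520 + 77787) + 1/(-23518 + D(370))) = -15154 - ((110520 + 77787) + 1/(-23518 - 1/17)) = -15154 - (188307 + 1/(-399807/17)) = -15154 - (188307 - 17/399807) = -15154 - 1*75286456732/399807 = -15154 - 75286456732/399807 = -81345132010/399807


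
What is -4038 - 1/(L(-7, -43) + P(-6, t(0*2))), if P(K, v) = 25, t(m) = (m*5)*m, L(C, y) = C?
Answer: -72685/18 ≈ -4038.1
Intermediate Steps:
t(m) = 5*m² (t(m) = (5*m)*m = 5*m²)
-4038 - 1/(L(-7, -43) + P(-6, t(0*2))) = -4038 - 1/(-7 + 25) = -4038 - 1/18 = -72685/18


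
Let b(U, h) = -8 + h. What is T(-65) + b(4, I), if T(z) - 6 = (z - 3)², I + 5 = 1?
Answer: 4618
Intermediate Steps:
I = -4 (I = -5 + 1 = -4)
T(z) = 6 + (-3 + z)² (T(z) = 6 + (z - 3)² = 6 + (-3 + z)²)
T(-65) + b(4, I) = (6 + (-3 - 65)²) + (-8 - 4) = (6 + (-68)²) - 12 = (6 + 4624) - 12 = 4630 - 12 = 4618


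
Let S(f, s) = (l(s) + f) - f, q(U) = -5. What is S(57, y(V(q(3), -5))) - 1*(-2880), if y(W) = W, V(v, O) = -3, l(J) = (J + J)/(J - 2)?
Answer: 14406/5 ≈ 2881.2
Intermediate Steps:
l(J) = 2*J/(-2 + J) (l(J) = (2*J)/(-2 + J) = 2*J/(-2 + J))
S(f, s) = 2*s/(-2 + s) (S(f, s) = (2*s/(-2 + s) + f) - f = (f + 2*s/(-2 + s)) - f = 2*s/(-2 + s))
S(57, y(V(q(3), -5))) - 1*(-2880) = 2*(-3)/(-2 - 3) - 1*(-2880) = 2*(-3)/(-5) + 2880 = 2*(-3)*(-1/5) + 2880 = 6/5 + 2880 = 14406/5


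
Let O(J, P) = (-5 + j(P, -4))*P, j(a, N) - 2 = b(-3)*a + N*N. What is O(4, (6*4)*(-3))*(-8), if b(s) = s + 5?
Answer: -75456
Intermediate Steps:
b(s) = 5 + s
j(a, N) = 2 + N**2 + 2*a (j(a, N) = 2 + ((5 - 3)*a + N*N) = 2 + (2*a + N**2) = 2 + (N**2 + 2*a) = 2 + N**2 + 2*a)
O(J, P) = P*(13 + 2*P) (O(J, P) = (-5 + (2 + (-4)**2 + 2*P))*P = (-5 + (2 + 16 + 2*P))*P = (-5 + (18 + 2*P))*P = (13 + 2*P)*P = P*(13 + 2*P))
O(4, (6*4)*(-3))*(-8) = (((6*4)*(-3))*(13 + 2*((6*4)*(-3))))*(-8) = ((24*(-3))*(13 + 2*(24*(-3))))*(-8) = -72*(13 + 2*(-72))*(-8) = -72*(13 - 144)*(-8) = -72*(-131)*(-8) = 9432*(-8) = -75456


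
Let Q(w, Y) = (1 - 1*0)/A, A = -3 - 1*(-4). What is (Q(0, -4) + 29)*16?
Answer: 480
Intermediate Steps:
A = 1 (A = -3 + 4 = 1)
Q(w, Y) = 1 (Q(w, Y) = (1 - 1*0)/1 = (1 + 0)*1 = 1*1 = 1)
(Q(0, -4) + 29)*16 = (1 + 29)*16 = 30*16 = 480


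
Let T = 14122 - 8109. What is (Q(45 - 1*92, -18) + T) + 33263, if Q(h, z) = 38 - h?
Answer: 39361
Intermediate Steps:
T = 6013
(Q(45 - 1*92, -18) + T) + 33263 = ((38 - (45 - 1*92)) + 6013) + 33263 = ((38 - (45 - 92)) + 6013) + 33263 = ((38 - 1*(-47)) + 6013) + 33263 = ((38 + 47) + 6013) + 33263 = (85 + 6013) + 33263 = 6098 + 33263 = 39361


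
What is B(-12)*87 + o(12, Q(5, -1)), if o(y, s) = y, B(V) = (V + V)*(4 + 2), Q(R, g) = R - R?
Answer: -12516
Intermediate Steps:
Q(R, g) = 0
B(V) = 12*V (B(V) = (2*V)*6 = 12*V)
B(-12)*87 + o(12, Q(5, -1)) = (12*(-12))*87 + 12 = -144*87 + 12 = -12528 + 12 = -12516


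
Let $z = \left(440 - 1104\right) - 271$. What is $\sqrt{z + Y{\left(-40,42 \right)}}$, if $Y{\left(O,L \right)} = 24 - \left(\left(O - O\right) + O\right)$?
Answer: $i \sqrt{871} \approx 29.513 i$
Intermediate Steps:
$z = -935$ ($z = -664 - 271 = -935$)
$Y{\left(O,L \right)} = 24 - O$ ($Y{\left(O,L \right)} = 24 - \left(0 + O\right) = 24 - O$)
$\sqrt{z + Y{\left(-40,42 \right)}} = \sqrt{-935 + \left(24 - -40\right)} = \sqrt{-935 + \left(24 + 40\right)} = \sqrt{-935 + 64} = \sqrt{-871} = i \sqrt{871}$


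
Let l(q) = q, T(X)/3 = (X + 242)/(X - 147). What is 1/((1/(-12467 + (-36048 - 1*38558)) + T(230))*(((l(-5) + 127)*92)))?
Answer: 7227059/1383866278840 ≈ 5.2224e-6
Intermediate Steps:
T(X) = 3*(242 + X)/(-147 + X) (T(X) = 3*((X + 242)/(X - 147)) = 3*((242 + X)/(-147 + X)) = 3*(242 + X)/(-147 + X))
1/((1/(-12467 + (-36048 - 1*38558)) + T(230))*(((l(-5) + 127)*92))) = 1/((1/(-12467 + (-36048 - 1*38558)) + 3*(242 + 230)/(-147 + 230))*(((-5 + 127)*92))) = 1/((1/(-12467 + (-36048 - 38558)) + 3*472/83)*((122*92))) = 1/((1/(-12467 - 74606) + 3*(1/83)*472)*11224) = (1/11224)/(1/(-87073) + 1416/83) = (1/11224)/(-1/87073 + 1416/83) = (1/11224)/(123295285/7227059) = (7227059/123295285)*(1/11224) = 7227059/1383866278840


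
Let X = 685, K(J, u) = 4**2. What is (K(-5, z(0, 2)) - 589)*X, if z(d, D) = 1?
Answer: -392505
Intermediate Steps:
K(J, u) = 16
(K(-5, z(0, 2)) - 589)*X = (16 - 589)*685 = -573*685 = -392505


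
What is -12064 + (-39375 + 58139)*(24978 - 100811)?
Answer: -1422942476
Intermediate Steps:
-12064 + (-39375 + 58139)*(24978 - 100811) = -12064 + 18764*(-75833) = -12064 - 1422930412 = -1422942476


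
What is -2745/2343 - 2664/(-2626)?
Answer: -161103/1025453 ≈ -0.15710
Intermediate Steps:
-2745/2343 - 2664/(-2626) = -2745*1/2343 - 2664*(-1/2626) = -915/781 + 1332/1313 = -161103/1025453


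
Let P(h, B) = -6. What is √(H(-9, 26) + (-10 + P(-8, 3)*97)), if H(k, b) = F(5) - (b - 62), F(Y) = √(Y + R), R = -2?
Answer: √(-556 + √3) ≈ 23.543*I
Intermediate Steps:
F(Y) = √(-2 + Y) (F(Y) = √(Y - 2) = √(-2 + Y))
H(k, b) = 62 + √3 - b (H(k, b) = √(-2 + 5) - (b - 62) = √3 - (-62 + b) = √3 + (62 - b) = 62 + √3 - b)
√(H(-9, 26) + (-10 + P(-8, 3)*97)) = √((62 + √3 - 1*26) + (-10 - 6*97)) = √((62 + √3 - 26) + (-10 - 582)) = √((36 + √3) - 592) = √(-556 + √3)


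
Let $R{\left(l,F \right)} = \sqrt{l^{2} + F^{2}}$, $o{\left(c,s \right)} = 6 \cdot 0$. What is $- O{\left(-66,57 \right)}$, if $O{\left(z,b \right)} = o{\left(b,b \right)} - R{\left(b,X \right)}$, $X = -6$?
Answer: $3 \sqrt{365} \approx 57.315$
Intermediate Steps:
$o{\left(c,s \right)} = 0$
$R{\left(l,F \right)} = \sqrt{F^{2} + l^{2}}$
$O{\left(z,b \right)} = - \sqrt{36 + b^{2}}$ ($O{\left(z,b \right)} = 0 - \sqrt{\left(-6\right)^{2} + b^{2}} = 0 - \sqrt{36 + b^{2}} = - \sqrt{36 + b^{2}}$)
$- O{\left(-66,57 \right)} = - \left(-1\right) \sqrt{36 + 57^{2}} = - \left(-1\right) \sqrt{36 + 3249} = - \left(-1\right) \sqrt{3285} = - \left(-1\right) 3 \sqrt{365} = - \left(-3\right) \sqrt{365} = 3 \sqrt{365}$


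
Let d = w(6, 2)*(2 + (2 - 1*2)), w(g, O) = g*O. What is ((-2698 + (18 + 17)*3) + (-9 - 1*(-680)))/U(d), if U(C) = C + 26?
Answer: -961/25 ≈ -38.440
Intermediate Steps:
w(g, O) = O*g
d = 24 (d = (2*6)*(2 + (2 - 1*2)) = 12*(2 + (2 - 2)) = 12*(2 + 0) = 12*2 = 24)
U(C) = 26 + C
((-2698 + (18 + 17)*3) + (-9 - 1*(-680)))/U(d) = ((-2698 + (18 + 17)*3) + (-9 - 1*(-680)))/(26 + 24) = ((-2698 + 35*3) + (-9 + 680))/50 = ((-2698 + 105) + 671)*(1/50) = (-2593 + 671)*(1/50) = -1922*1/50 = -961/25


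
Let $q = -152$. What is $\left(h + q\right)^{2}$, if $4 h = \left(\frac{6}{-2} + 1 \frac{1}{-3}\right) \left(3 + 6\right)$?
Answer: $\frac{101761}{4} \approx 25440.0$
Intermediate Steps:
$h = - \frac{15}{2}$ ($h = \frac{\left(\frac{6}{-2} + 1 \frac{1}{-3}\right) \left(3 + 6\right)}{4} = \frac{\left(6 \left(- \frac{1}{2}\right) + 1 \left(- \frac{1}{3}\right)\right) 9}{4} = \frac{\left(-3 - \frac{1}{3}\right) 9}{4} = \frac{\left(- \frac{10}{3}\right) 9}{4} = \frac{1}{4} \left(-30\right) = - \frac{15}{2} \approx -7.5$)
$\left(h + q\right)^{2} = \left(- \frac{15}{2} - 152\right)^{2} = \left(- \frac{319}{2}\right)^{2} = \frac{101761}{4}$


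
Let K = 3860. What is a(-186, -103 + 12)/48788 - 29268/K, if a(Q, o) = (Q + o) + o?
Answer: -89334229/11770105 ≈ -7.5899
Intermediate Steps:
a(Q, o) = Q + 2*o
a(-186, -103 + 12)/48788 - 29268/K = (-186 + 2*(-103 + 12))/48788 - 29268/3860 = (-186 + 2*(-91))*(1/48788) - 29268*1/3860 = (-186 - 182)*(1/48788) - 7317/965 = -368*1/48788 - 7317/965 = -92/12197 - 7317/965 = -89334229/11770105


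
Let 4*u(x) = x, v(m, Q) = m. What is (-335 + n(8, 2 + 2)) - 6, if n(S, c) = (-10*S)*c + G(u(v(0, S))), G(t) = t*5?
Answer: -661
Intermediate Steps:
u(x) = x/4
G(t) = 5*t
n(S, c) = -10*S*c (n(S, c) = (-10*S)*c + 5*((1/4)*0) = -10*S*c + 5*0 = -10*S*c + 0 = -10*S*c)
(-335 + n(8, 2 + 2)) - 6 = (-335 - 10*8*(2 + 2)) - 6 = (-335 - 10*8*4) - 6 = (-335 - 320) - 6 = -655 - 6 = -661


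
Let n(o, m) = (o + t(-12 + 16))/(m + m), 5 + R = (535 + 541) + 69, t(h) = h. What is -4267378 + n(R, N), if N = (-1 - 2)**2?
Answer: -38405830/9 ≈ -4.2673e+6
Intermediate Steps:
N = 9 (N = (-3)**2 = 9)
R = 1140 (R = -5 + ((535 + 541) + 69) = -5 + (1076 + 69) = -5 + 1145 = 1140)
n(o, m) = (4 + o)/(2*m) (n(o, m) = (o + (-12 + 16))/(m + m) = (o + 4)/((2*m)) = (4 + o)*(1/(2*m)) = (4 + o)/(2*m))
-4267378 + n(R, N) = -4267378 + (1/2)*(4 + 1140)/9 = -4267378 + (1/2)*(1/9)*1144 = -4267378 + 572/9 = -38405830/9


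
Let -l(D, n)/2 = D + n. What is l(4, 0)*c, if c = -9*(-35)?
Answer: -2520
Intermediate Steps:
l(D, n) = -2*D - 2*n (l(D, n) = -2*(D + n) = -2*D - 2*n)
c = 315
l(4, 0)*c = (-2*4 - 2*0)*315 = (-8 + 0)*315 = -8*315 = -2520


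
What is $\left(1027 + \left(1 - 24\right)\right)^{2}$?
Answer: $1008016$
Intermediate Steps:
$\left(1027 + \left(1 - 24\right)\right)^{2} = \left(1027 - 23\right)^{2} = 1004^{2} = 1008016$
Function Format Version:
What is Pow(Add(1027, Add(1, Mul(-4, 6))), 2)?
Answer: 1008016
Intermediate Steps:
Pow(Add(1027, Add(1, Mul(-4, 6))), 2) = Pow(Add(1027, Add(1, -24)), 2) = Pow(Add(1027, -23), 2) = Pow(1004, 2) = 1008016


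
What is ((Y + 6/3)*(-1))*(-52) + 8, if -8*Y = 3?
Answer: 185/2 ≈ 92.500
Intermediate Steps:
Y = -3/8 (Y = -⅛*3 = -3/8 ≈ -0.37500)
((Y + 6/3)*(-1))*(-52) + 8 = ((-3/8 + 6/3)*(-1))*(-52) + 8 = ((-3/8 + 6*(⅓))*(-1))*(-52) + 8 = ((-3/8 + 2)*(-1))*(-52) + 8 = ((13/8)*(-1))*(-52) + 8 = -13/8*(-52) + 8 = 169/2 + 8 = 185/2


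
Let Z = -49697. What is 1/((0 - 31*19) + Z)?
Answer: -1/50286 ≈ -1.9886e-5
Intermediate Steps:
1/((0 - 31*19) + Z) = 1/((0 - 31*19) - 49697) = 1/((0 - 589) - 49697) = 1/(-589 - 49697) = 1/(-50286) = -1/50286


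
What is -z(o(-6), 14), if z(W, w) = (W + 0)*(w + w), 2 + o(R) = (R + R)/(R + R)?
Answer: 28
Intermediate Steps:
o(R) = -1 (o(R) = -2 + (R + R)/(R + R) = -2 + (2*R)/((2*R)) = -2 + (2*R)*(1/(2*R)) = -2 + 1 = -1)
z(W, w) = 2*W*w (z(W, w) = W*(2*w) = 2*W*w)
-z(o(-6), 14) = -2*(-1)*14 = -1*(-28) = 28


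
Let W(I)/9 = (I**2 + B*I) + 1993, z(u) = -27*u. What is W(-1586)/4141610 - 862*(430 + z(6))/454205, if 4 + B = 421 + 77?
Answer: 1226231341793/376227994010 ≈ 3.2593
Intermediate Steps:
B = 494 (B = -4 + (421 + 77) = -4 + 498 = 494)
W(I) = 17937 + 9*I**2 + 4446*I (W(I) = 9*((I**2 + 494*I) + 1993) = 9*(1993 + I**2 + 494*I) = 17937 + 9*I**2 + 4446*I)
W(-1586)/4141610 - 862*(430 + z(6))/454205 = (17937 + 9*(-1586)**2 + 4446*(-1586))/4141610 - 862*(430 - 27*6)/454205 = (17937 + 9*2515396 - 7051356)*(1/4141610) - 862*(430 - 162)*(1/454205) = (17937 + 22638564 - 7051356)*(1/4141610) - 862*268*(1/454205) = 15605145*(1/4141610) - 231016*1/454205 = 3121029/828322 - 231016/454205 = 1226231341793/376227994010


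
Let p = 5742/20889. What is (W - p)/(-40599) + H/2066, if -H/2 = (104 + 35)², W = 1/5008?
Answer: -276293266376201/14772063941232 ≈ -18.704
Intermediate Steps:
p = 58/211 (p = 5742*(1/20889) = 58/211 ≈ 0.27488)
W = 1/5008 ≈ 0.00019968
H = -38642 (H = -2*(104 + 35)² = -2*139² = -2*19321 = -38642)
(W - p)/(-40599) + H/2066 = (1/5008 - 1*58/211)/(-40599) - 38642/2066 = (1/5008 - 58/211)*(-1/40599) - 38642*1/2066 = -290253/1056688*(-1/40599) - 19321/1033 = 96751/14300158704 - 19321/1033 = -276293266376201/14772063941232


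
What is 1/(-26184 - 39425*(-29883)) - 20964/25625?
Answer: -41101887286483/50240214766875 ≈ -0.81811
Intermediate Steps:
1/(-26184 - 39425*(-29883)) - 20964/25625 = -1/29883/(-65609) - 20964*1/25625 = -1/65609*(-1/29883) - 20964/25625 = 1/1960593747 - 20964/25625 = -41101887286483/50240214766875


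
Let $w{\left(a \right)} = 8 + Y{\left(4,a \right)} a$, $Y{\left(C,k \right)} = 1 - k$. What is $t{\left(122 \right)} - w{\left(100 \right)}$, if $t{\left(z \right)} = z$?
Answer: $10014$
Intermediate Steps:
$w{\left(a \right)} = 8 + a \left(1 - a\right)$ ($w{\left(a \right)} = 8 + \left(1 - a\right) a = 8 + a \left(1 - a\right)$)
$t{\left(122 \right)} - w{\left(100 \right)} = 122 - \left(8 - 100 \left(-1 + 100\right)\right) = 122 - \left(8 - 100 \cdot 99\right) = 122 - \left(8 - 9900\right) = 122 - -9892 = 122 + 9892 = 10014$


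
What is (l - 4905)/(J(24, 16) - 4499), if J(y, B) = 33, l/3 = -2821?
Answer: 6684/2233 ≈ 2.9933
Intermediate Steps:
l = -8463 (l = 3*(-2821) = -8463)
(l - 4905)/(J(24, 16) - 4499) = (-8463 - 4905)/(33 - 4499) = -13368/(-4466) = -13368*(-1/4466) = 6684/2233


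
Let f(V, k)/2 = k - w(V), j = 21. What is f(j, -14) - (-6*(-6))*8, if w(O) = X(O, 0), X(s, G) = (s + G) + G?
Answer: -358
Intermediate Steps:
X(s, G) = s + 2*G (X(s, G) = (G + s) + G = s + 2*G)
w(O) = O (w(O) = O + 2*0 = O + 0 = O)
f(V, k) = -2*V + 2*k (f(V, k) = 2*(k - V) = -2*V + 2*k)
f(j, -14) - (-6*(-6))*8 = (-2*21 + 2*(-14)) - (-6*(-6))*8 = (-42 - 28) - 36*8 = -70 - 1*288 = -70 - 288 = -358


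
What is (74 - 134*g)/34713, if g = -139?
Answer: 18700/34713 ≈ 0.53870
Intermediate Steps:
(74 - 134*g)/34713 = (74 - 134*(-139))/34713 = (74 + 18626)*(1/34713) = 18700*(1/34713) = 18700/34713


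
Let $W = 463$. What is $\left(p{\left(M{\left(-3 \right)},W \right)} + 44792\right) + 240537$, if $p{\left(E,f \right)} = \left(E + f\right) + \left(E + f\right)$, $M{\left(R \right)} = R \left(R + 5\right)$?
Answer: $286243$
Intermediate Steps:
$M{\left(R \right)} = R \left(5 + R\right)$
$p{\left(E,f \right)} = 2 E + 2 f$
$\left(p{\left(M{\left(-3 \right)},W \right)} + 44792\right) + 240537 = \left(\left(2 \left(- 3 \left(5 - 3\right)\right) + 2 \cdot 463\right) + 44792\right) + 240537 = \left(\left(2 \left(\left(-3\right) 2\right) + 926\right) + 44792\right) + 240537 = \left(\left(2 \left(-6\right) + 926\right) + 44792\right) + 240537 = \left(\left(-12 + 926\right) + 44792\right) + 240537 = \left(914 + 44792\right) + 240537 = 45706 + 240537 = 286243$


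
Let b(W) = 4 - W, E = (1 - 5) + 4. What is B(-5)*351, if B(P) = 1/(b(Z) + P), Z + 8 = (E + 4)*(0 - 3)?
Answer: 351/19 ≈ 18.474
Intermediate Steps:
E = 0 (E = -4 + 4 = 0)
Z = -20 (Z = -8 + (0 + 4)*(0 - 3) = -8 + 4*(-3) = -8 - 12 = -20)
B(P) = 1/(24 + P) (B(P) = 1/((4 - 1*(-20)) + P) = 1/((4 + 20) + P) = 1/(24 + P))
B(-5)*351 = 351/(24 - 5) = 351/19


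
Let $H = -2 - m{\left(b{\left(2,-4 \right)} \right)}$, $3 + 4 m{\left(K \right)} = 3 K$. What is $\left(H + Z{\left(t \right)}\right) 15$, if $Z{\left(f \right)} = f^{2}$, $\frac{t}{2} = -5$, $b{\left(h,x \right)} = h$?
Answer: $\frac{5835}{4} \approx 1458.8$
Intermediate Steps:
$t = -10$ ($t = 2 \left(-5\right) = -10$)
$m{\left(K \right)} = - \frac{3}{4} + \frac{3 K}{4}$
$H = - \frac{11}{4}$ ($H = -2 - \left(- \frac{3}{4} + \frac{3}{4} \cdot 2\right) = -2 - \left(- \frac{3}{4} + \frac{3}{2}\right) = -2 - \frac{3}{4} = - \frac{11}{4} \approx -2.75$)
$\left(H + Z{\left(t \right)}\right) 15 = \left(- \frac{11}{4} + \left(-10\right)^{2}\right) 15 = \left(- \frac{11}{4} + 100\right) 15 = \frac{389}{4} \cdot 15 = \frac{5835}{4}$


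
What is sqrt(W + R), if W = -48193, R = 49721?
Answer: 2*sqrt(382) ≈ 39.090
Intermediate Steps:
sqrt(W + R) = sqrt(-48193 + 49721) = sqrt(1528) = 2*sqrt(382)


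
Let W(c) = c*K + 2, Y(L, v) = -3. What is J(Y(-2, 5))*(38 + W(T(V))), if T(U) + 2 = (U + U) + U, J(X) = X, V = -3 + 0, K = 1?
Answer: -87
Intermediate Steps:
V = -3
T(U) = -2 + 3*U (T(U) = -2 + ((U + U) + U) = -2 + (2*U + U) = -2 + 3*U)
W(c) = 2 + c (W(c) = c*1 + 2 = c + 2 = 2 + c)
J(Y(-2, 5))*(38 + W(T(V))) = -3*(38 + (2 + (-2 + 3*(-3)))) = -3*(38 + (2 + (-2 - 9))) = -3*(38 + (2 - 11)) = -3*(38 - 9) = -3*29 = -87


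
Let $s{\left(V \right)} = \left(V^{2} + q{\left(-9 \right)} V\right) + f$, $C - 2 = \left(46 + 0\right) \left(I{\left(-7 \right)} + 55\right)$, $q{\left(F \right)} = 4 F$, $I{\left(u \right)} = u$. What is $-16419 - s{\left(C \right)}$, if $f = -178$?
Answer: $-4820781$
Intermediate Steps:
$C = 2210$ ($C = 2 + \left(46 + 0\right) \left(-7 + 55\right) = 2 + 46 \cdot 48 = 2 + 2208 = 2210$)
$s{\left(V \right)} = -178 + V^{2} - 36 V$ ($s{\left(V \right)} = \left(V^{2} + 4 \left(-9\right) V\right) - 178 = \left(V^{2} - 36 V\right) - 178 = -178 + V^{2} - 36 V$)
$-16419 - s{\left(C \right)} = -16419 - \left(-178 + 2210^{2} - 79560\right) = -16419 - \left(-178 + 4884100 - 79560\right) = -16419 - 4804362 = -4820781$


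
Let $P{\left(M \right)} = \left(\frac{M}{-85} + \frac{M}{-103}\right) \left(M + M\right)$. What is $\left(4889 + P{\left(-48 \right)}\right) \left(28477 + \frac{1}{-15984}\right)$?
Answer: $\frac{19088681688654997}{139939920} \approx 1.3641 \cdot 10^{8}$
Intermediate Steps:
$P{\left(M \right)} = - \frac{376 M^{2}}{8755}$ ($P{\left(M \right)} = \left(M \left(- \frac{1}{85}\right) + M \left(- \frac{1}{103}\right)\right) 2 M = \left(- \frac{M}{85} - \frac{M}{103}\right) 2 M = - \frac{188 M}{8755} \cdot 2 M = - \frac{376 M^{2}}{8755}$)
$\left(4889 + P{\left(-48 \right)}\right) \left(28477 + \frac{1}{-15984}\right) = \left(4889 - \frac{376 \left(-48\right)^{2}}{8755}\right) \left(28477 + \frac{1}{-15984}\right) = \left(4889 - \frac{866304}{8755}\right) \left(28477 - \frac{1}{15984}\right) = \left(4889 - \frac{866304}{8755}\right) \frac{455176367}{15984} = \frac{41936891}{8755} \cdot \frac{455176367}{15984} = \frac{19088681688654997}{139939920}$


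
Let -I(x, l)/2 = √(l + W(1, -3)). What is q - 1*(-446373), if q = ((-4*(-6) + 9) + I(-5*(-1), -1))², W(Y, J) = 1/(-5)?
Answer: 2237286/5 - 132*I*√30/5 ≈ 4.4746e+5 - 144.6*I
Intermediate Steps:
W(Y, J) = -⅕
I(x, l) = -2*√(-⅕ + l) (I(x, l) = -2*√(l - ⅕) = -2*√(-⅕ + l))
q = (33 - 2*I*√30/5)² (q = ((-4*(-6) + 9) - 2*√(-5 + 25*(-1))/5)² = ((24 + 9) - 2*√(-5 - 25)/5)² = (33 - 2*I*√30/5)² ≈ 1084.2 - 144.6*I)
q - 1*(-446373) = (5421/5 - 132*I*√30/5) - 1*(-446373) = (5421/5 - 132*I*√30/5) + 446373 = 2237286/5 - 132*I*√30/5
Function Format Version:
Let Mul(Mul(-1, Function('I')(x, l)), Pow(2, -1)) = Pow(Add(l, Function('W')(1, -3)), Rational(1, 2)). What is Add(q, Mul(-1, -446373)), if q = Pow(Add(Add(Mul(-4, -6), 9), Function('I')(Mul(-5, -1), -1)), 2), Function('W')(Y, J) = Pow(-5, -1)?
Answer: Add(Rational(2237286, 5), Mul(Rational(-132, 5), I, Pow(30, Rational(1, 2)))) ≈ Add(4.4746e+5, Mul(-144.60, I))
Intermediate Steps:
Function('W')(Y, J) = Rational(-1, 5)
Function('I')(x, l) = Mul(-2, Pow(Add(Rational(-1, 5), l), Rational(1, 2))) (Function('I')(x, l) = Mul(-2, Pow(Add(l, Rational(-1, 5)), Rational(1, 2))) = Mul(-2, Pow(Add(Rational(-1, 5), l), Rational(1, 2))))
q = Pow(Add(33, Mul(Rational(-2, 5), I, Pow(30, Rational(1, 2)))), 2) (q = Pow(Add(Add(Mul(-4, -6), 9), Mul(Rational(-2, 5), Pow(Add(-5, Mul(25, -1)), Rational(1, 2)))), 2) = Pow(Add(Add(24, 9), Mul(Rational(-2, 5), Pow(Add(-5, -25), Rational(1, 2)))), 2) = Pow(Add(33, Mul(Rational(-2, 5), Pow(-30, Rational(1, 2)))), 2) = Pow(Add(33, Mul(Rational(-2, 5), Mul(I, Pow(30, Rational(1, 2))))), 2) = Pow(Add(33, Mul(Rational(-2, 5), I, Pow(30, Rational(1, 2)))), 2) ≈ Add(1084.2, Mul(-144.60, I)))
Add(q, Mul(-1, -446373)) = Add(Add(Rational(5421, 5), Mul(Rational(-132, 5), I, Pow(30, Rational(1, 2)))), Mul(-1, -446373)) = Add(Add(Rational(5421, 5), Mul(Rational(-132, 5), I, Pow(30, Rational(1, 2)))), 446373) = Add(Rational(2237286, 5), Mul(Rational(-132, 5), I, Pow(30, Rational(1, 2))))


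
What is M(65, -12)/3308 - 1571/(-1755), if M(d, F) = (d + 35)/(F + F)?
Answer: 10379111/11611080 ≈ 0.89390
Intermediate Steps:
M(d, F) = (35 + d)/(2*F) (M(d, F) = (35 + d)/((2*F)) = (35 + d)*(1/(2*F)) = (35 + d)/(2*F))
M(65, -12)/3308 - 1571/(-1755) = ((½)*(35 + 65)/(-12))/3308 - 1571/(-1755) = ((½)*(-1/12)*100)*(1/3308) - 1571*(-1/1755) = -25/6*1/3308 + 1571/1755 = -25/19848 + 1571/1755 = 10379111/11611080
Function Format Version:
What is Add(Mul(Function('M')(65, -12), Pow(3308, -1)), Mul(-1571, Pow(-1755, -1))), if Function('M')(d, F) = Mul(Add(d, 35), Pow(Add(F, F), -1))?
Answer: Rational(10379111, 11611080) ≈ 0.89390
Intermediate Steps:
Function('M')(d, F) = Mul(Rational(1, 2), Pow(F, -1), Add(35, d)) (Function('M')(d, F) = Mul(Add(35, d), Pow(Mul(2, F), -1)) = Mul(Add(35, d), Mul(Rational(1, 2), Pow(F, -1))) = Mul(Rational(1, 2), Pow(F, -1), Add(35, d)))
Add(Mul(Function('M')(65, -12), Pow(3308, -1)), Mul(-1571, Pow(-1755, -1))) = Add(Mul(Mul(Rational(1, 2), Pow(-12, -1), Add(35, 65)), Pow(3308, -1)), Mul(-1571, Pow(-1755, -1))) = Add(Mul(Mul(Rational(1, 2), Rational(-1, 12), 100), Rational(1, 3308)), Mul(-1571, Rational(-1, 1755))) = Add(Mul(Rational(-25, 6), Rational(1, 3308)), Rational(1571, 1755)) = Add(Rational(-25, 19848), Rational(1571, 1755)) = Rational(10379111, 11611080)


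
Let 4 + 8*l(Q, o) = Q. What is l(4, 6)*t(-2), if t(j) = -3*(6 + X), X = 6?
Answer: 0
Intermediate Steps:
l(Q, o) = -½ + Q/8
t(j) = -36 (t(j) = -3*(6 + 6) = -3*12 = -36)
l(4, 6)*t(-2) = (-½ + (⅛)*4)*(-36) = (-½ + ½)*(-36) = 0*(-36) = 0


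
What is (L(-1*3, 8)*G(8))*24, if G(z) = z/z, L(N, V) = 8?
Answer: 192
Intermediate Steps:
G(z) = 1
(L(-1*3, 8)*G(8))*24 = (8*1)*24 = 8*24 = 192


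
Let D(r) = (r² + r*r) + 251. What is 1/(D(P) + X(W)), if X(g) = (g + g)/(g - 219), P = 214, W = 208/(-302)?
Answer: 33173/3046708047 ≈ 1.0888e-5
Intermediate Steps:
W = -104/151 (W = 208*(-1/302) = -104/151 ≈ -0.68874)
D(r) = 251 + 2*r² (D(r) = (r² + r²) + 251 = 2*r² + 251 = 251 + 2*r²)
X(g) = 2*g/(-219 + g) (X(g) = (2*g)/(-219 + g) = 2*g/(-219 + g))
1/(D(P) + X(W)) = 1/((251 + 2*214²) + 2*(-104/151)/(-219 - 104/151)) = 1/((251 + 2*45796) + 2*(-104/151)/(-33173/151)) = 1/((251 + 91592) + 2*(-104/151)*(-151/33173)) = 1/(91843 + 208/33173) = 1/(3046708047/33173) = 33173/3046708047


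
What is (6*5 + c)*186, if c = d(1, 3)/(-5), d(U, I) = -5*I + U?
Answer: 30504/5 ≈ 6100.8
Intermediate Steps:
d(U, I) = U - 5*I
c = 14/5 (c = (1 - 5*3)/(-5) = (1 - 15)*(-⅕) = -14*(-⅕) = 14/5 ≈ 2.8000)
(6*5 + c)*186 = (6*5 + 14/5)*186 = (30 + 14/5)*186 = (164/5)*186 = 30504/5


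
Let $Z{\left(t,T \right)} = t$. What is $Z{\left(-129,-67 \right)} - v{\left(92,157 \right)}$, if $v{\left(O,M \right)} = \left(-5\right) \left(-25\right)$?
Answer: $-254$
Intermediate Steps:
$v{\left(O,M \right)} = 125$
$Z{\left(-129,-67 \right)} - v{\left(92,157 \right)} = -129 - 125 = -254$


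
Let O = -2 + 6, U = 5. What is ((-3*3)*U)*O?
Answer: -180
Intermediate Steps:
O = 4
((-3*3)*U)*O = (-3*3*5)*4 = -9*5*4 = -45*4 = -180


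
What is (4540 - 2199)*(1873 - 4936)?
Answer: -7170483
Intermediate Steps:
(4540 - 2199)*(1873 - 4936) = 2341*(-3063) = -7170483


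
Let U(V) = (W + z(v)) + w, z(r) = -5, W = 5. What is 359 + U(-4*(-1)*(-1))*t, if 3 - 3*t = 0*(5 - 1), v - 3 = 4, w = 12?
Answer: 371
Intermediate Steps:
v = 7 (v = 3 + 4 = 7)
t = 1 (t = 1 - 0*(5 - 1) = 1 - 0*4 = 1 - ⅓*0 = 1 + 0 = 1)
U(V) = 12 (U(V) = (5 - 5) + 12 = 0 + 12 = 12)
359 + U(-4*(-1)*(-1))*t = 359 + 12*1 = 359 + 12 = 371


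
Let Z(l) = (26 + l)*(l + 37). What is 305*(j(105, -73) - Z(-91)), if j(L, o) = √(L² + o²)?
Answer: -1070550 + 305*√16354 ≈ -1.0315e+6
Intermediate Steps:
Z(l) = (26 + l)*(37 + l)
305*(j(105, -73) - Z(-91)) = 305*(√(105² + (-73)²) - (962 + (-91)² + 63*(-91))) = 305*(√(11025 + 5329) - (962 + 8281 - 5733)) = 305*(√16354 - 1*3510) = 305*(√16354 - 3510) = 305*(-3510 + √16354) = -1070550 + 305*√16354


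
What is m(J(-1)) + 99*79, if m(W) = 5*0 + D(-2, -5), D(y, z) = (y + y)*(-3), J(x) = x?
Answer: 7833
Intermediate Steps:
D(y, z) = -6*y (D(y, z) = (2*y)*(-3) = -6*y)
m(W) = 12 (m(W) = 5*0 - 6*(-2) = 0 + 12 = 12)
m(J(-1)) + 99*79 = 12 + 99*79 = 12 + 7821 = 7833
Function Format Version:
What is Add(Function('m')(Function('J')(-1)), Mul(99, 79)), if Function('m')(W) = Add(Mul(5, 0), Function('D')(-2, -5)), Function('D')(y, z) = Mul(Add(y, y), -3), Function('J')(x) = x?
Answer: 7833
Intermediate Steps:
Function('D')(y, z) = Mul(-6, y) (Function('D')(y, z) = Mul(Mul(2, y), -3) = Mul(-6, y))
Function('m')(W) = 12 (Function('m')(W) = Add(Mul(5, 0), Mul(-6, -2)) = Add(0, 12) = 12)
Add(Function('m')(Function('J')(-1)), Mul(99, 79)) = Add(12, Mul(99, 79)) = Add(12, 7821) = 7833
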